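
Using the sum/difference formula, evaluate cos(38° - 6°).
cos(38° - 6°) = cos 38° cos 6° + sin 38° sin 6° = 0.848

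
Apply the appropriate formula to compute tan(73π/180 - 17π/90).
tan(73π/180 - 17π/90) = (tan 73π/180 - tan 17π/90)/(1 + tan 73π/180 tan 17π/90) = 0.8098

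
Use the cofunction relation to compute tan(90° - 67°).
tan(90° - 67°) = cot(67°) = 0.4245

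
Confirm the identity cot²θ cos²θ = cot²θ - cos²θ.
RHS = cos²θ/sin²θ - cos²θ = cos²θ(1/sin²θ - 1) = cos²θ · (1 - sin²θ)/sin²θ = cos²θ · cos²θ/sin²θ = cos²θ · cot²θ = LHS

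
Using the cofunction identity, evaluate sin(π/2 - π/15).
sin(π/2 - π/15) = cos(π/15) = 0.9781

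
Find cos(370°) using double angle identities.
cos(370°) = cos²185° - sin²185° = 0.9848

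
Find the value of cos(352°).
cos(352°) = 0.9903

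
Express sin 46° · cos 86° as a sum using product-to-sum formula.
sin 46° cos 86° = (1/2)[sin(46°+86°) + sin(46°-86°)]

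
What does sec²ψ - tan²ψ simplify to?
sec²ψ - tan²ψ = 1 (using Pythagorean identity)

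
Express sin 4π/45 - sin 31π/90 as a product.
sin 4π/45 - sin 31π/90 = 2 cos(13π/60) sin(-23π/180)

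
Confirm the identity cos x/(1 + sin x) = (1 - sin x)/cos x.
RHS = (1 - sin x)(1 + sin x) / (cos x(1 + sin x)) = (1 - sin²x) / (cos x(1 + sin x)) = cos²x / (cos x(1 + sin x)) = cos x/(1 + sin x) = LHS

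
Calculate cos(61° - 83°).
cos(61° - 83°) = cos 61° cos 83° + sin 61° sin 83° = 0.9272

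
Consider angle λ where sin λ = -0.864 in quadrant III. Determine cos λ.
cos λ = ±√(1 - sin²λ) = -0.5035 (negative in QIII)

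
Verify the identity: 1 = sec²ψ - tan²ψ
RHS = 1/cos²ψ - sin²ψ/cos²ψ = (1 - sin²ψ)/cos²ψ = cos²ψ/cos²ψ = 1 = LHS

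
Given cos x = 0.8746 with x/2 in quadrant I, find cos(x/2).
cos(x/2) = ±√((1 + cos x)/2); positive since x/2 ∈ QI, so cos(x/2) = 0.9681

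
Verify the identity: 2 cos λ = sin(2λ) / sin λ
RHS = 2 sin λ cos λ / sin λ = 2 cos λ = LHS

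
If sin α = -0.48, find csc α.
csc α = 1/sin α = -2.083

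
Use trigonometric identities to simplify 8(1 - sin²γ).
8(1 - sin²γ) = 8(cos²γ) (using Pythagorean identity)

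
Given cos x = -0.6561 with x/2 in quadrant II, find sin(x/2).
sin(x/2) = ±√((1 - cos x)/2); positive since x/2 ∈ QII, so sin(x/2) = 0.91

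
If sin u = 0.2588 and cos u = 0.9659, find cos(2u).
cos(2u) = cos²u - sin²u = 0.866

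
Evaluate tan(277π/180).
tan(277π/180) = -8.144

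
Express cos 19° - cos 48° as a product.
cos 19° - cos 48° = -2 sin(33.5°) sin(-14.5°)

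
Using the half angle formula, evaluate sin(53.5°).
sin(53.5°) = √((1 - cos 107°)/2) = 0.8039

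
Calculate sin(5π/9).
sin(5π/9) = 0.9848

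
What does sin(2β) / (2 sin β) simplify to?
sin(2β) / (2 sin β) = cos β (using Double angle)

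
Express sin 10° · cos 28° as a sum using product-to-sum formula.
sin 10° cos 28° = (1/2)[sin(10°+28°) + sin(10°-28°)]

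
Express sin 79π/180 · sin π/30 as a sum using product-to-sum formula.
sin 79π/180 sin π/30 = (1/2)[cos(79π/180-π/30) - cos(79π/180+π/30)]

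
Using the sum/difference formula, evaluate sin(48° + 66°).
sin(48° + 66°) = sin 48° cos 66° + cos 48° sin 66° = 0.9135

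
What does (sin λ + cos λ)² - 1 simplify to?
(sin λ + cos λ)² - 1 = sin(2λ) (using Pythagorean + double angle)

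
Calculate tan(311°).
tan(311°) = -1.15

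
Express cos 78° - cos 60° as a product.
cos 78° - cos 60° = -2 sin(69°) sin(9°)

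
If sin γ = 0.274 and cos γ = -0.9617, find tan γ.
tan γ = sin γ / cos γ = -0.2849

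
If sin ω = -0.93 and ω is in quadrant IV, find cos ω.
cos ω = 0.3676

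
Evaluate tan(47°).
tan(47°) = 1.072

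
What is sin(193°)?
sin(193°) = -0.225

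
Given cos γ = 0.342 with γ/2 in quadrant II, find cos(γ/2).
cos(γ/2) = ±√((1 + cos γ)/2); negative since γ/2 ∈ QII, so cos(γ/2) = -0.8191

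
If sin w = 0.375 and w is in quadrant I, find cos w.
cos w = 0.927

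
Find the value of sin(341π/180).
sin(341π/180) = -0.3256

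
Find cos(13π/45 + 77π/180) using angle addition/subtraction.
cos(13π/45 + 77π/180) = cos 13π/45 cos 77π/180 - sin 13π/45 sin 77π/180 = -0.6293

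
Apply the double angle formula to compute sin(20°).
sin(20°) = 2 sin 10° cos 10° = 0.342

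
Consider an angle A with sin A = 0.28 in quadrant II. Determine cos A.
cos A = ±√(1 - sin²A) = -0.96 (negative in QII)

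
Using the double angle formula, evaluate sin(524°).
sin(524°) = 2 sin 262° cos 262° = 0.2756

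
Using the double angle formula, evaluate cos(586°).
cos(586°) = cos²293° - sin²293° = -0.6947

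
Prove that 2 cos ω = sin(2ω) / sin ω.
RHS = 2 sin ω cos ω / sin ω = 2 cos ω = LHS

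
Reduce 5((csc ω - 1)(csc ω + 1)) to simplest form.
5((csc ω - 1)(csc ω + 1)) = 5(cot²ω) (using Diff. of squares)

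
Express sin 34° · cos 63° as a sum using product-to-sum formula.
sin 34° cos 63° = (1/2)[sin(34°+63°) + sin(34°-63°)]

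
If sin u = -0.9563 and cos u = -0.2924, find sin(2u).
sin(2u) = 2 sin u cos u = 0.5592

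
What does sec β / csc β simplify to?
sec β / csc β = tan β (using Reciprocal identities)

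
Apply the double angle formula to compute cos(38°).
cos(38°) = cos²19° - sin²19° = 0.788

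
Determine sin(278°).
sin(278°) = -0.9903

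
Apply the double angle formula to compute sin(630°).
sin(630°) = 2 sin 315° cos 315° = -1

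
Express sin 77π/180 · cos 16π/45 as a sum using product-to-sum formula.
sin 77π/180 cos 16π/45 = (1/2)[sin(77π/180+16π/45) + sin(77π/180-16π/45)]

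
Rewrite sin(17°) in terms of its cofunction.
sin(17°) = cos(90° - 17°) = cos(73°)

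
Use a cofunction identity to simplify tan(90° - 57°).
tan(90° - 57°) = cot(57°)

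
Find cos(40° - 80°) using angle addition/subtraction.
cos(40° - 80°) = cos 40° cos 80° + sin 40° sin 80° = 0.766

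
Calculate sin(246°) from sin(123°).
sin(246°) = 2 sin 123° cos 123° = -0.9135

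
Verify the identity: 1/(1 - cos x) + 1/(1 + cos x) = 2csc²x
LHS = [(1 + cos x) + (1 - cos x)] / [(1 - cos x)(1 + cos x)] = 2/(1 - cos²x) = 2/sin²x = 2csc²x = RHS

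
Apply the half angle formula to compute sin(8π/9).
sin(8π/9) = √((1 - cos 16π/9)/2) = 0.342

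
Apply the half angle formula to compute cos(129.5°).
cos(129.5°) = -√((1 + cos 259°)/2) = -0.6361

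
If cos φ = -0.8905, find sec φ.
sec φ = 1/cos φ = -1.123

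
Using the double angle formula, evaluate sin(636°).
sin(636°) = 2 sin 318° cos 318° = -0.9945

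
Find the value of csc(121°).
csc(121°) = 1.167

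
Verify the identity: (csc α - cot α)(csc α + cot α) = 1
LHS = csc²α - cot²α = (1 + cot²α) - cot²α = 1 = RHS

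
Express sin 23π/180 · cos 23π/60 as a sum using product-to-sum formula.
sin 23π/180 cos 23π/60 = (1/2)[sin(23π/180+23π/60) + sin(23π/180-23π/60)]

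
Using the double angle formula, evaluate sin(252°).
sin(252°) = 2 sin 126° cos 126° = -0.9511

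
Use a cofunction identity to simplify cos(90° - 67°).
cos(90° - 67°) = sin(67°)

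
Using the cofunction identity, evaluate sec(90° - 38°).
sec(90° - 38°) = csc(38°) = 1.624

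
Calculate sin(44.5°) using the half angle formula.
sin(44.5°) = √((1 - cos 89°)/2) = 0.7009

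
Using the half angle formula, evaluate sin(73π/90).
sin(73π/90) = √((1 - cos 73π/45)/2) = 0.5592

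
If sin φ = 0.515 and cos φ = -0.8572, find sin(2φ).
sin(2φ) = 2 sin φ cos φ = -0.8829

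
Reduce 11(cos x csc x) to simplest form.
11(cos x csc x) = 11(cot x) (using Reciprocal + quotient)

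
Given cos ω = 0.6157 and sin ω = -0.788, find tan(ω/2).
tan(ω/2) = sin ω / (1 + cos ω) = -0.4877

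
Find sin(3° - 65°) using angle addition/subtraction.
sin(3° - 65°) = sin 3° cos 65° - cos 3° sin 65° = -0.8829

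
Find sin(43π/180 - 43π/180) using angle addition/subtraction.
sin(43π/180 - 43π/180) = sin 43π/180 cos 43π/180 - cos 43π/180 sin 43π/180 = 0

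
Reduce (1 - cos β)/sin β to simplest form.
(1 - cos β)/sin β = tan(β/2) (using Half angle)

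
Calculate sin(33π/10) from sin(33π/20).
sin(33π/10) = 2 sin 33π/20 cos 33π/20 = -0.809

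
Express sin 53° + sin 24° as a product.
sin 53° + sin 24° = 2 sin(38.5°) cos(14.5°)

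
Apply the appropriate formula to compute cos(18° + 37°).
cos(18° + 37°) = cos 18° cos 37° - sin 18° sin 37° = 0.5736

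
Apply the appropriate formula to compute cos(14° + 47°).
cos(14° + 47°) = cos 14° cos 47° - sin 14° sin 47° = 0.4848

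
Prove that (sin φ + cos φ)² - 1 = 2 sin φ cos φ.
LHS = sin²φ + 2 sin φ cos φ + cos²φ - 1 = (sin²φ + cos²φ) + 2 sin φ cos φ - 1 = 1 + 2 sin φ cos φ - 1 = 2 sin φ cos φ = RHS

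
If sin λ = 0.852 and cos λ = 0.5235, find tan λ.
tan λ = sin λ / cos λ = 1.628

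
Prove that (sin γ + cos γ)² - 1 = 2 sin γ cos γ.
LHS = sin²γ + 2 sin γ cos γ + cos²γ - 1 = (sin²γ + cos²γ) + 2 sin γ cos γ - 1 = 1 + 2 sin γ cos γ - 1 = 2 sin γ cos γ = RHS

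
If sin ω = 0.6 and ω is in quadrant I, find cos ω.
cos ω = 0.8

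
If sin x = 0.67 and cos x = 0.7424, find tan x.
tan x = sin x / cos x = 0.9025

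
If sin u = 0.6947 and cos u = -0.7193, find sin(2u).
sin(2u) = 2 sin u cos u = -0.9994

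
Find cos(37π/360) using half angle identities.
cos(37π/360) = √((1 + cos 37π/180)/2) = 0.9483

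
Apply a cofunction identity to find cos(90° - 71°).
cos(90° - 71°) = sin(71°) = 0.9455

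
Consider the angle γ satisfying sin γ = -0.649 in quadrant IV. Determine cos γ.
cos γ = √(1 - sin²γ) = 0.7608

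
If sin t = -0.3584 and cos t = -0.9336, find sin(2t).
sin(2t) = 2 sin t cos t = 0.6692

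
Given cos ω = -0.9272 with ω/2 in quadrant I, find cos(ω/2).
cos(ω/2) = ±√((1 + cos ω)/2); positive since ω/2 ∈ QI, so cos(ω/2) = 0.1908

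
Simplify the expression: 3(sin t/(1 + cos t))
3(sin t/(1 + cos t)) = 3(tan(t/2)) (using Half angle)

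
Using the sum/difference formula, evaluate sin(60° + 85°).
sin(60° + 85°) = sin 60° cos 85° + cos 60° sin 85° = 0.5736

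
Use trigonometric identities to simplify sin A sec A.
sin A sec A = tan A (using Reciprocal + quotient)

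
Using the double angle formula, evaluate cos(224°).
cos(224°) = cos²112° - sin²112° = -0.7193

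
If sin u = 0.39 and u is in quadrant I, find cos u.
cos u = 0.9208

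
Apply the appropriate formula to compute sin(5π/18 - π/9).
sin(5π/18 - π/9) = sin 5π/18 cos π/9 - cos 5π/18 sin π/9 = 1/2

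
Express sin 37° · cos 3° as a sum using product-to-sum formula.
sin 37° cos 3° = (1/2)[sin(37°+3°) + sin(37°-3°)]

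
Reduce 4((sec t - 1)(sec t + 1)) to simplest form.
4((sec t - 1)(sec t + 1)) = 4(tan²t) (using Diff. of squares)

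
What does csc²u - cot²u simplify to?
csc²u - cot²u = 1 (using Pythagorean identity)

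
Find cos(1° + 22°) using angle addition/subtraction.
cos(1° + 22°) = cos 1° cos 22° - sin 1° sin 22° = 0.9205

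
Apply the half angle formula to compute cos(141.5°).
cos(141.5°) = -√((1 + cos 283°)/2) = -0.7826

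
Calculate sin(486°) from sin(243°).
sin(486°) = 2 sin 243° cos 243° = 0.809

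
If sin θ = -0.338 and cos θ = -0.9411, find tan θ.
tan θ = sin θ / cos θ = 0.3592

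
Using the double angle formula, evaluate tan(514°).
tan(514°) = 2 tan 257° / (1 - tan²257°) = -0.4877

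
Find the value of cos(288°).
cos(288°) = 0.309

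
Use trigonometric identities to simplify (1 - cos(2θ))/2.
(1 - cos(2θ))/2 = sin²θ (using Power reduction)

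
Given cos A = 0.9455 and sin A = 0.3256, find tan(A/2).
tan(A/2) = sin A / (1 + cos A) = 0.1674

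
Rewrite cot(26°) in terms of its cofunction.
cot(26°) = tan(90° - 26°) = tan(64°)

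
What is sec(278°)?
sec(278°) = 7.185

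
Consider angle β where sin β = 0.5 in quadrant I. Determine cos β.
cos β = √(1 - sin²β) = 0.866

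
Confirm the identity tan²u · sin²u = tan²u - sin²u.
RHS = sin²u/cos²u - sin²u = sin²u(1/cos²u - 1) = sin²u · (1 - cos²u)/cos²u = sin²u · sin²u/cos²u = sin²u · tan²u = LHS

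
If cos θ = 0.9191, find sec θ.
sec θ = 1/cos θ = 1.088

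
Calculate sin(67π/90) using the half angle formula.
sin(67π/90) = √((1 - cos 67π/45)/2) = 0.7193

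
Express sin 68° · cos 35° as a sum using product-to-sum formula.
sin 68° cos 35° = (1/2)[sin(68°+35°) + sin(68°-35°)]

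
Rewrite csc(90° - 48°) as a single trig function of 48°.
csc(90° - 48°) = sec(48°)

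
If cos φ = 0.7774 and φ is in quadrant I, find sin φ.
sin φ = 0.629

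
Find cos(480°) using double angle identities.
cos(480°) = cos²240° - sin²240° = -1/2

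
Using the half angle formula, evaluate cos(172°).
cos(172°) = -√((1 + cos 344°)/2) = -0.9903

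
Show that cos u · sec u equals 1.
LHS = cos u · (1/cos u) = 1 = RHS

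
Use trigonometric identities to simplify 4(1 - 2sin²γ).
4(1 - 2sin²γ) = 4(cos(2γ)) (using Double angle)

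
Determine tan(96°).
tan(96°) = -9.514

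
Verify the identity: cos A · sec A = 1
LHS = cos A · (1/cos A) = 1 = RHS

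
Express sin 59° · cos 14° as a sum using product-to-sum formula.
sin 59° cos 14° = (1/2)[sin(59°+14°) + sin(59°-14°)]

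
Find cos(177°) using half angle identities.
cos(177°) = -√((1 + cos 354°)/2) = -0.9986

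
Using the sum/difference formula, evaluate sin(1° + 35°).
sin(1° + 35°) = sin 1° cos 35° + cos 1° sin 35° = 0.5878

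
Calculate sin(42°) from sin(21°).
sin(42°) = 2 sin 21° cos 21° = 0.6691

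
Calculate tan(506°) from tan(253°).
tan(506°) = 2 tan 253° / (1 - tan²253°) = -0.6745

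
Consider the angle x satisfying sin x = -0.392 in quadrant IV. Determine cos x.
cos x = √(1 - sin²x) = 0.92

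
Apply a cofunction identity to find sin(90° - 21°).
sin(90° - 21°) = cos(21°) = 0.9336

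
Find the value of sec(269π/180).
sec(269π/180) = -57.3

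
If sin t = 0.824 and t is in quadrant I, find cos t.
cos t = 0.5666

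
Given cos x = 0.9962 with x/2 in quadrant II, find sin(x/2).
sin(x/2) = ±√((1 - cos x)/2); positive since x/2 ∈ QII, so sin(x/2) = 0.04359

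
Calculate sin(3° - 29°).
sin(3° - 29°) = sin 3° cos 29° - cos 3° sin 29° = -0.4384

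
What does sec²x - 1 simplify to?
sec²x - 1 = tan²x (using Pythagorean identity)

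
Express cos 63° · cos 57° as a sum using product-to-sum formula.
cos 63° cos 57° = (1/2)[cos(63°-57°) + cos(63°+57°)]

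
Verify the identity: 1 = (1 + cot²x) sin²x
RHS = csc²x · sin²x = (1/sin²x) · sin²x = 1 = LHS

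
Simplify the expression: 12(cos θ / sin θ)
12(cos θ / sin θ) = 12(cot θ) (using Quotient identity)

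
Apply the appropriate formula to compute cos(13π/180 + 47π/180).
cos(13π/180 + 47π/180) = cos 13π/180 cos 47π/180 - sin 13π/180 sin 47π/180 = 1/2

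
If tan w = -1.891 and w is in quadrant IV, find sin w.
sin w = -0.884 (using tan²w + 1 = sec²w)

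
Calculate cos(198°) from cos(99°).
cos(198°) = cos²99° - sin²99° = -0.9511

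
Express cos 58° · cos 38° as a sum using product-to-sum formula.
cos 58° cos 38° = (1/2)[cos(58°-38°) + cos(58°+38°)]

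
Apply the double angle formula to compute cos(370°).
cos(370°) = cos²185° - sin²185° = 0.9848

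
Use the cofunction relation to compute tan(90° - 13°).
tan(90° - 13°) = cot(13°) = 4.331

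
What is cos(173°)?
cos(173°) = -0.9925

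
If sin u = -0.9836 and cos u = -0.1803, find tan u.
tan u = sin u / cos u = 5.455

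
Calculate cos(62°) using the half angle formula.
cos(62°) = √((1 + cos 124°)/2) = 0.4695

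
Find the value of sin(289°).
sin(289°) = -0.9455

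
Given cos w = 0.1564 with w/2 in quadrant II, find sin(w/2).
sin(w/2) = ±√((1 - cos w)/2); positive since w/2 ∈ QII, so sin(w/2) = 0.6495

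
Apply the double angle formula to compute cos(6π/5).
cos(6π/5) = cos²3π/5 - sin²3π/5 = -0.809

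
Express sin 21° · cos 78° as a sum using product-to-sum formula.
sin 21° cos 78° = (1/2)[sin(21°+78°) + sin(21°-78°)]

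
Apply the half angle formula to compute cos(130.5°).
cos(130.5°) = -√((1 + cos 261°)/2) = -0.6494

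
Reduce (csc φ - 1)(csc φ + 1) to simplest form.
(csc φ - 1)(csc φ + 1) = cot²φ (using Diff. of squares)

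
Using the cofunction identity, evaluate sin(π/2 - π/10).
sin(π/2 - π/10) = cos(π/10) = 0.9511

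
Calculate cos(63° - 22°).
cos(63° - 22°) = cos 63° cos 22° + sin 63° sin 22° = 0.7547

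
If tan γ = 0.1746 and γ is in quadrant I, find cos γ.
cos γ = 0.9851 (using tan²γ + 1 = sec²γ)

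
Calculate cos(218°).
cos(218°) = -0.788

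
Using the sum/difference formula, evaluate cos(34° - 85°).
cos(34° - 85°) = cos 34° cos 85° + sin 34° sin 85° = 0.6293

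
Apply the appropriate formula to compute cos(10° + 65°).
cos(10° + 65°) = cos 10° cos 65° - sin 10° sin 65° = (√6-√2)/4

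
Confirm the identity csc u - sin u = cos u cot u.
LHS = 1/sin u - sin u = (1 - sin²u)/sin u = cos²u/sin u = cos u · (cos u/sin u) = cos u cot u = RHS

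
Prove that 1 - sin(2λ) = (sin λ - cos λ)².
RHS = sin²λ - 2 sin λ cos λ + cos²λ = (sin²λ + cos²λ) - 2 sin λ cos λ = 1 - sin(2λ) = LHS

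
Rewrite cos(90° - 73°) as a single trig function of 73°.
cos(90° - 73°) = sin(73°)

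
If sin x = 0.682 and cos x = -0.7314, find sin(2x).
sin(2x) = 2 sin x cos x = -0.9976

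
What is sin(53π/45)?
sin(53π/45) = -0.5299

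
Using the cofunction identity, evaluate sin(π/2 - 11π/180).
sin(π/2 - 11π/180) = cos(11π/180) = 0.9816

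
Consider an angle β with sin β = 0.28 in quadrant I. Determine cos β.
cos β = √(1 - sin²β) = 0.96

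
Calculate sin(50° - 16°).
sin(50° - 16°) = sin 50° cos 16° - cos 50° sin 16° = 0.5592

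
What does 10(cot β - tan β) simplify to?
10(cot β - tan β) = 10(2 cot(2β)) (using Double angle)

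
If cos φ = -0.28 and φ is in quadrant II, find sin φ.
sin φ = 0.96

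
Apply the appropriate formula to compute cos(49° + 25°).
cos(49° + 25°) = cos 49° cos 25° - sin 49° sin 25° = 0.2756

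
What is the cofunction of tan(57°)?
tan(57°) = cot(90° - 57°) = cot(33°)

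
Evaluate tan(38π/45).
tan(38π/45) = -0.5317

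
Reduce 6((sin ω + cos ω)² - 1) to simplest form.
6((sin ω + cos ω)² - 1) = 6(sin(2ω)) (using Pythagorean + double angle)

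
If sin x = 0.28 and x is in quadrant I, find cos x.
cos x = 0.96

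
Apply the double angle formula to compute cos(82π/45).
cos(82π/45) = cos²41π/45 - sin²41π/45 = 0.848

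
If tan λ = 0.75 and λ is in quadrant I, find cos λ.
cos λ = 0.8 (using tan²λ + 1 = sec²λ)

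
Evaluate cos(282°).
cos(282°) = 0.2079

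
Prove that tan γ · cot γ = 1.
LHS = (sin γ/cos γ) · (cos γ/sin γ) = 1 = RHS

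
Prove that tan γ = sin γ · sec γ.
RHS = sin γ · (1/cos γ) = sin γ/cos γ = tan γ = LHS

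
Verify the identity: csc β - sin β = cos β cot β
LHS = 1/sin β - sin β = (1 - sin²β)/sin β = cos²β/sin β = cos β · (cos β/sin β) = cos β cot β = RHS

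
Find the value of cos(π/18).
cos(π/18) = 0.9848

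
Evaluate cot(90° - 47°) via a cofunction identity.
cot(90° - 47°) = tan(47°) = 1.072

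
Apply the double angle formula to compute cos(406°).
cos(406°) = 2cos²203° - 1 = 0.6947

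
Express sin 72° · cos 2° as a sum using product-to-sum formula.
sin 72° cos 2° = (1/2)[sin(72°+2°) + sin(72°-2°)]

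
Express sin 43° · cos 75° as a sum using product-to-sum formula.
sin 43° cos 75° = (1/2)[sin(43°+75°) + sin(43°-75°)]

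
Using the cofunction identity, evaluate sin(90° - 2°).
sin(90° - 2°) = cos(2°) = 0.9994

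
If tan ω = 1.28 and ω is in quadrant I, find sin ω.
sin ω = 0.788 (using tan²ω + 1 = sec²ω)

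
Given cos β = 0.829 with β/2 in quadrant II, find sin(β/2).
sin(β/2) = ±√((1 - cos β)/2); positive since β/2 ∈ QII, so sin(β/2) = 0.2924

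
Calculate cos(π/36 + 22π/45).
cos(π/36 + 22π/45) = cos π/36 cos 22π/45 - sin π/36 sin 22π/45 = -0.05234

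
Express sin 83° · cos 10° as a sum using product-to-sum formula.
sin 83° cos 10° = (1/2)[sin(83°+10°) + sin(83°-10°)]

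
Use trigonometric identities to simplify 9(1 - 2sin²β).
9(1 - 2sin²β) = 9(cos(2β)) (using Double angle)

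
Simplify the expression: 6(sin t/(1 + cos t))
6(sin t/(1 + cos t)) = 6(tan(t/2)) (using Half angle)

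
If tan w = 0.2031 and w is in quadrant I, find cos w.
cos w = 0.98 (using tan²w + 1 = sec²w)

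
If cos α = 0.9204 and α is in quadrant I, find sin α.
sin α = 0.391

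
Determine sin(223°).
sin(223°) = -0.682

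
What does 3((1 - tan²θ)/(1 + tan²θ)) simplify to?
3((1 - tan²θ)/(1 + tan²θ)) = 3(cos(2θ)) (using Double angle)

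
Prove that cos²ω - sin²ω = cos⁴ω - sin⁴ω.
RHS = (cos²ω - sin²ω)(cos²ω + sin²ω) = (cos²ω - sin²ω) · 1 = cos²ω - sin²ω = LHS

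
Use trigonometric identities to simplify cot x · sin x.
cot x · sin x = cos x (using Quotient identity)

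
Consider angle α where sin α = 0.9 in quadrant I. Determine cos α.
cos α = √(1 - sin²α) = 0.4359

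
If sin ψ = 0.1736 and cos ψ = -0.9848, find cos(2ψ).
cos(2ψ) = cos²ψ - sin²ψ = 0.9397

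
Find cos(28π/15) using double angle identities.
cos(28π/15) = 1 - 2sin²14π/15 = 0.9135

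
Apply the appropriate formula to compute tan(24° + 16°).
tan(24° + 16°) = (tan 24° + tan 16°)/(1 - tan 24° tan 16°) = 0.8391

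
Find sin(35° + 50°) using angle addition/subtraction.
sin(35° + 50°) = sin 35° cos 50° + cos 35° sin 50° = 0.9962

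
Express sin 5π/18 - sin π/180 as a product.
sin 5π/18 - sin π/180 = 2 cos(17π/120) sin(49π/360)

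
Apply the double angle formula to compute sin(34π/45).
sin(34π/45) = 2 sin 17π/45 cos 17π/45 = 0.6947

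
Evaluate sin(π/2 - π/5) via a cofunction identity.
sin(π/2 - π/5) = cos(π/5) = 0.809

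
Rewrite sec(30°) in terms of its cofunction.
sec(30°) = csc(90° - 30°) = csc(60°)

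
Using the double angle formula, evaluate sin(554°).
sin(554°) = 2 sin 277° cos 277° = -0.2419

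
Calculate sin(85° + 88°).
sin(85° + 88°) = sin 85° cos 88° + cos 85° sin 88° = 0.1219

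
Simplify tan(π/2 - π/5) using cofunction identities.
tan(π/2 - π/5) = cot(π/5)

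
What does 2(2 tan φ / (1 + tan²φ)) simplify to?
2(2 tan φ / (1 + tan²φ)) = 2(sin(2φ)) (using Double angle)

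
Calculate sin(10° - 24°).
sin(10° - 24°) = sin 10° cos 24° - cos 10° sin 24° = -0.2419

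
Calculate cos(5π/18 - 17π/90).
cos(5π/18 - 17π/90) = cos 5π/18 cos 17π/90 + sin 5π/18 sin 17π/90 = 0.9613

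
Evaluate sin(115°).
sin(115°) = 0.9063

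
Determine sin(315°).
sin(315°) = -√2/2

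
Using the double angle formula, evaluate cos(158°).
cos(158°) = cos²79° - sin²79° = -0.9272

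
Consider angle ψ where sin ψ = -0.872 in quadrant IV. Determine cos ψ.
cos ψ = √(1 - sin²ψ) = 0.4895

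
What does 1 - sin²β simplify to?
1 - sin²β = cos²β (using Pythagorean identity)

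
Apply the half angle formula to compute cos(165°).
cos(165°) = -√((1 + cos 330°)/2) = -(√6+√2)/4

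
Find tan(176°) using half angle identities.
tan(176°) = sin 352° / (1 + cos 352°) = -0.06993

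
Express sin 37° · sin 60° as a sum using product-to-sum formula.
sin 37° sin 60° = (1/2)[cos(37°-60°) - cos(37°+60°)]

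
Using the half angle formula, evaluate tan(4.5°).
tan(4.5°) = sin 9° / (1 + cos 9°) = 0.0787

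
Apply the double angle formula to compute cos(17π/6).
cos(17π/6) = 2cos²17π/12 - 1 = -√3/2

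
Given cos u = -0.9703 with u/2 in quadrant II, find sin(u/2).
sin(u/2) = ±√((1 - cos u)/2); positive since u/2 ∈ QII, so sin(u/2) = 0.9925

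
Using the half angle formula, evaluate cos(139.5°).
cos(139.5°) = -√((1 + cos 279°)/2) = -0.7604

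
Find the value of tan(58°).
tan(58°) = 1.6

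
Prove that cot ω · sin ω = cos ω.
LHS = (cos ω/sin ω) · sin ω = cos ω = RHS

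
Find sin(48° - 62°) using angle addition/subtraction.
sin(48° - 62°) = sin 48° cos 62° - cos 48° sin 62° = -0.2419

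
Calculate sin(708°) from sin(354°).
sin(708°) = 2 sin 354° cos 354° = -0.2079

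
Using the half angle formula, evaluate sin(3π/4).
sin(3π/4) = √((1 - cos 3π/2)/2) = √2/2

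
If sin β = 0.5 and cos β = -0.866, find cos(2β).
cos(2β) = cos²β - sin²β = 0.5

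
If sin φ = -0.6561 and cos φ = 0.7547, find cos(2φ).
cos(2φ) = cos²φ - sin²φ = 0.1391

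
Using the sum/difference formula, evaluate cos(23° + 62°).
cos(23° + 62°) = cos 23° cos 62° - sin 23° sin 62° = 0.08716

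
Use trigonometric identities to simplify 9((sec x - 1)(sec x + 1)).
9((sec x - 1)(sec x + 1)) = 9(tan²x) (using Diff. of squares)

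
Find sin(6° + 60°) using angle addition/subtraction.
sin(6° + 60°) = sin 6° cos 60° + cos 6° sin 60° = 0.9135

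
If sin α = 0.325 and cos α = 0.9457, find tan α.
tan α = sin α / cos α = 0.3437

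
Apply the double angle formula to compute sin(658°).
sin(658°) = 2 sin 329° cos 329° = -0.8829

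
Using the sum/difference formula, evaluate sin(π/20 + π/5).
sin(π/20 + π/5) = sin π/20 cos π/5 + cos π/20 sin π/5 = √2/2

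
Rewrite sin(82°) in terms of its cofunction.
sin(82°) = cos(90° - 82°) = cos(8°)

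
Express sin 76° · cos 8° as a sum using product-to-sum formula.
sin 76° cos 8° = (1/2)[sin(76°+8°) + sin(76°-8°)]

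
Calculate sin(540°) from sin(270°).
sin(540°) = 2 sin 270° cos 270° = 0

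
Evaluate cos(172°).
cos(172°) = -0.9903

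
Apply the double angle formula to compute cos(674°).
cos(674°) = cos²337° - sin²337° = 0.6947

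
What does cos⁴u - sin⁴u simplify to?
cos⁴u - sin⁴u = cos(2u) (using Factoring + double angle)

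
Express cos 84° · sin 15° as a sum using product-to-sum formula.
cos 84° sin 15° = (1/2)[sin(84°+15°) - sin(84°-15°)]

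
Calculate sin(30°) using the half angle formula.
sin(30°) = √((1 - cos 60°)/2) = 1/2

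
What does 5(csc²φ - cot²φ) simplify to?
5(csc²φ - cot²φ) = 5 (using Pythagorean identity)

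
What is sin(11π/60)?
sin(11π/60) = 0.5446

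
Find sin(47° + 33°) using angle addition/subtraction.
sin(47° + 33°) = sin 47° cos 33° + cos 47° sin 33° = 0.9848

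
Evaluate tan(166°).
tan(166°) = -0.2493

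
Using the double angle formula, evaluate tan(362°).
tan(362°) = 2 tan 181° / (1 - tan²181°) = 0.03492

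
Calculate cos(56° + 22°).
cos(56° + 22°) = cos 56° cos 22° - sin 56° sin 22° = 0.2079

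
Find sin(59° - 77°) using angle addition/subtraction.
sin(59° - 77°) = sin 59° cos 77° - cos 59° sin 77° = -0.309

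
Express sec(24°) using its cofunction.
sec(24°) = csc(90° - 24°) = csc(66°)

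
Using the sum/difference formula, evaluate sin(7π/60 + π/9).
sin(7π/60 + π/9) = sin 7π/60 cos π/9 + cos 7π/60 sin π/9 = 0.6561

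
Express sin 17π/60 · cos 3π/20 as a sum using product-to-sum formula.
sin 17π/60 cos 3π/20 = (1/2)[sin(17π/60+3π/20) + sin(17π/60-3π/20)]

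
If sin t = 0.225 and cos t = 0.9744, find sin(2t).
sin(2t) = 2 sin t cos t = 0.4385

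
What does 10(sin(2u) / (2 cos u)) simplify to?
10(sin(2u) / (2 cos u)) = 10(sin u) (using Double angle)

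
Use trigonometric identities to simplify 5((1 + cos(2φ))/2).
5((1 + cos(2φ))/2) = 5(cos²φ) (using Power reduction)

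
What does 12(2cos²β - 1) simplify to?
12(2cos²β - 1) = 12(cos(2β)) (using Double angle)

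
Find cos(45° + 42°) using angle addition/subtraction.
cos(45° + 42°) = cos 45° cos 42° - sin 45° sin 42° = 0.05234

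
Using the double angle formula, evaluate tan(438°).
tan(438°) = 2 tan 219° / (1 - tan²219°) = 4.705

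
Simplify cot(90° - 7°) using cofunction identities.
cot(90° - 7°) = tan(7°)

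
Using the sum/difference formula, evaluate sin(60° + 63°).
sin(60° + 63°) = sin 60° cos 63° + cos 60° sin 63° = 0.8387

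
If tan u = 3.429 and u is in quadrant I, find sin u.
sin u = 0.96 (using tan²u + 1 = sec²u)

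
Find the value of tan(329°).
tan(329°) = -0.6009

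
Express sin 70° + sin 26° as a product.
sin 70° + sin 26° = 2 sin(48°) cos(22°)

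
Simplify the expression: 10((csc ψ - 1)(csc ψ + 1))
10((csc ψ - 1)(csc ψ + 1)) = 10(cot²ψ) (using Diff. of squares)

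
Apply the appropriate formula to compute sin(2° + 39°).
sin(2° + 39°) = sin 2° cos 39° + cos 2° sin 39° = 0.6561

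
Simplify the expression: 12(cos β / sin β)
12(cos β / sin β) = 12(cot β) (using Quotient identity)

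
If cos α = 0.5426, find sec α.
sec α = 1/cos α = 1.843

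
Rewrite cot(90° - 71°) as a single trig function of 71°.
cot(90° - 71°) = tan(71°)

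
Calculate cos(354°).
cos(354°) = 0.9945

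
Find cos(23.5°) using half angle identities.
cos(23.5°) = √((1 + cos 47°)/2) = 0.9171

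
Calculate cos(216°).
cos(216°) = -0.809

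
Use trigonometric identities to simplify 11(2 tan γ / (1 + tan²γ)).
11(2 tan γ / (1 + tan²γ)) = 11(sin(2γ)) (using Double angle)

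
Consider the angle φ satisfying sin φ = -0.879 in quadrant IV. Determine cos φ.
cos φ = √(1 - sin²φ) = 0.4768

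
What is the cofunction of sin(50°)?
sin(50°) = cos(90° - 50°) = cos(40°)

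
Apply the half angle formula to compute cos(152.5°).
cos(152.5°) = -√((1 + cos 305°)/2) = -0.887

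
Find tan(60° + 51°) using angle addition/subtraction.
tan(60° + 51°) = (tan 60° + tan 51°)/(1 - tan 60° tan 51°) = -2.605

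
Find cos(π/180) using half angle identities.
cos(π/180) = √((1 + cos π/90)/2) = 0.9998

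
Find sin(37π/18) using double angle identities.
sin(37π/18) = 2 sin 37π/36 cos 37π/36 = 0.1736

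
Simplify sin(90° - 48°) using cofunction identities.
sin(90° - 48°) = cos(48°)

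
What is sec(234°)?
sec(234°) = -1.701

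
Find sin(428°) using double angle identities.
sin(428°) = 2 sin 214° cos 214° = 0.9272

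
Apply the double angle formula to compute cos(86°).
cos(86°) = cos²43° - sin²43° = 0.06976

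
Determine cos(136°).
cos(136°) = -0.7193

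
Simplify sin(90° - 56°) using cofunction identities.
sin(90° - 56°) = cos(56°)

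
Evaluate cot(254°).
cot(254°) = 0.2867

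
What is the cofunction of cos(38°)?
cos(38°) = sin(90° - 38°) = sin(52°)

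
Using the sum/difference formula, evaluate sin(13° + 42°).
sin(13° + 42°) = sin 13° cos 42° + cos 13° sin 42° = 0.8192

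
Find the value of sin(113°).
sin(113°) = 0.9205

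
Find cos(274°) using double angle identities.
cos(274°) = cos²137° - sin²137° = 0.06976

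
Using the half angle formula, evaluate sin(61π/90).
sin(61π/90) = √((1 - cos 61π/45)/2) = 0.848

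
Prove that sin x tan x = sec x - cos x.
RHS = 1/cos x - cos x = (1 - cos²x)/cos x = sin²x/cos x = sin x · (sin x/cos x) = sin x tan x = LHS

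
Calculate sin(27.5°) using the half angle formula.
sin(27.5°) = √((1 - cos 55°)/2) = 0.4617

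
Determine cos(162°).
cos(162°) = -0.9511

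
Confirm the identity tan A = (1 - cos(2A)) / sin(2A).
RHS = 2sin²A / (2 sin A cos A) = sin A/cos A = tan A = LHS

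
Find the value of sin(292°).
sin(292°) = -0.9272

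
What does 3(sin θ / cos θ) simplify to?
3(sin θ / cos θ) = 3(tan θ) (using Quotient identity)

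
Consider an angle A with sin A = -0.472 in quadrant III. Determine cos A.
cos A = ±√(1 - sin²A) = -0.8816 (negative in QIII)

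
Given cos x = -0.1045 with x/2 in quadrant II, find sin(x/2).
sin(x/2) = ±√((1 - cos x)/2); positive since x/2 ∈ QII, so sin(x/2) = 0.7431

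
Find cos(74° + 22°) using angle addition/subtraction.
cos(74° + 22°) = cos 74° cos 22° - sin 74° sin 22° = -0.1045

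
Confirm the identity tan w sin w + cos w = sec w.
LHS = sin²w/cos w + cos w = (sin²w + cos²w)/cos w = 1/cos w = sec w = RHS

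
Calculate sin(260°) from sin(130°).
sin(260°) = 2 sin 130° cos 130° = -0.9848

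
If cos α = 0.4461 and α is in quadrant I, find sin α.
sin α = 0.895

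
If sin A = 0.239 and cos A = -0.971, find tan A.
tan A = sin A / cos A = -0.2461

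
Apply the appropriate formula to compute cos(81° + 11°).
cos(81° + 11°) = cos 81° cos 11° - sin 81° sin 11° = -0.0349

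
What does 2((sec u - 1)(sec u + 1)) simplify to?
2((sec u - 1)(sec u + 1)) = 2(tan²u) (using Diff. of squares)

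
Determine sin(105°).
sin(105°) = (√6+√2)/4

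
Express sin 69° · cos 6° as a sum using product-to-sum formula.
sin 69° cos 6° = (1/2)[sin(69°+6°) + sin(69°-6°)]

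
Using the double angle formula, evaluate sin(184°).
sin(184°) = 2 sin 92° cos 92° = -0.06976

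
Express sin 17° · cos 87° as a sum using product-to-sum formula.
sin 17° cos 87° = (1/2)[sin(17°+87°) + sin(17°-87°)]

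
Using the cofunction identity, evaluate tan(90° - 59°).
tan(90° - 59°) = cot(59°) = 0.6009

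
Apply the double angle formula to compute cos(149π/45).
cos(149π/45) = cos²149π/90 - sin²149π/90 = -0.5592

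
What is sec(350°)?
sec(350°) = 1.015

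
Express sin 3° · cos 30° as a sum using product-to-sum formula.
sin 3° cos 30° = (1/2)[sin(3°+30°) + sin(3°-30°)]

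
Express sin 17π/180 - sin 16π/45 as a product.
sin 17π/180 - sin 16π/45 = 2 cos(9π/40) sin(-47π/360)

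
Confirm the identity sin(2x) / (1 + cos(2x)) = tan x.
LHS = 2 sin x cos x / (2cos²x) = sin x/cos x = tan x = RHS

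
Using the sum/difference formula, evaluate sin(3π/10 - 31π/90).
sin(3π/10 - 31π/90) = sin 3π/10 cos 31π/90 - cos 3π/10 sin 31π/90 = -0.1392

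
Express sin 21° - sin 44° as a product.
sin 21° - sin 44° = 2 cos(32.5°) sin(-11.5°)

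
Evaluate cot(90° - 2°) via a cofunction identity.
cot(90° - 2°) = tan(2°) = 0.03492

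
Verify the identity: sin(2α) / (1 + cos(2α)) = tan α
LHS = 2 sin α cos α / (2cos²α) = sin α/cos α = tan α = RHS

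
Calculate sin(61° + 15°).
sin(61° + 15°) = sin 61° cos 15° + cos 61° sin 15° = 0.9703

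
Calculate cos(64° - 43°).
cos(64° - 43°) = cos 64° cos 43° + sin 64° sin 43° = 0.9336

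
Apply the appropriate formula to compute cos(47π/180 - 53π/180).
cos(47π/180 - 53π/180) = cos 47π/180 cos 53π/180 + sin 47π/180 sin 53π/180 = 0.9945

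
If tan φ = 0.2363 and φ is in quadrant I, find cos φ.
cos φ = 0.9732 (using tan²φ + 1 = sec²φ)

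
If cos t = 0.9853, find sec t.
sec t = 1/cos t = 1.015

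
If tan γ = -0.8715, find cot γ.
cot γ = 1/tan γ = -1.147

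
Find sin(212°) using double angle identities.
sin(212°) = 2 sin 106° cos 106° = -0.5299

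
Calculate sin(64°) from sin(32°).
sin(64°) = 2 sin 32° cos 32° = 0.8988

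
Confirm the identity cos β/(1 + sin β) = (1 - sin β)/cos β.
RHS = (1 - sin β)(1 + sin β) / (cos β(1 + sin β)) = (1 - sin²β) / (cos β(1 + sin β)) = cos²β / (cos β(1 + sin β)) = cos β/(1 + sin β) = LHS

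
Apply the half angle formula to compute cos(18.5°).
cos(18.5°) = √((1 + cos 37°)/2) = 0.9483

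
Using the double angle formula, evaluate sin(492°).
sin(492°) = 2 sin 246° cos 246° = 0.7431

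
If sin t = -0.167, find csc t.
csc t = 1/sin t = -5.988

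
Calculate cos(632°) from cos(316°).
cos(632°) = cos²316° - sin²316° = 0.0349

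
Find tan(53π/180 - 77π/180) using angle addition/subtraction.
tan(53π/180 - 77π/180) = (tan 53π/180 - tan 77π/180)/(1 + tan 53π/180 tan 77π/180) = -0.4452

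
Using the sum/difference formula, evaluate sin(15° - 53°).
sin(15° - 53°) = sin 15° cos 53° - cos 15° sin 53° = -0.6157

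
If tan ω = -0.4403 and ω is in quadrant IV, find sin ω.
sin ω = -0.403 (using tan²ω + 1 = sec²ω)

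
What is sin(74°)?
sin(74°) = 0.9613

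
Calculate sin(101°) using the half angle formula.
sin(101°) = √((1 - cos 202°)/2) = 0.9816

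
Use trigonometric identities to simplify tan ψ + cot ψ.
tan ψ + cot ψ = sec ψ csc ψ (using Quotient identities)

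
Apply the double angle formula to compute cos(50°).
cos(50°) = cos²25° - sin²25° = 0.6428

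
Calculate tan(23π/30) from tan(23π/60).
tan(23π/30) = 2 tan 23π/60 / (1 - tan²23π/60) = -0.9004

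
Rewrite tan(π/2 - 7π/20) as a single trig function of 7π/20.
tan(π/2 - 7π/20) = cot(7π/20)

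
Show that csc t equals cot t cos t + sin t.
RHS = cos²t/sin t + sin t = (cos²t + sin²t)/sin t = 1/sin t = csc t = LHS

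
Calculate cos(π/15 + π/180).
cos(π/15 + π/180) = cos π/15 cos π/180 - sin π/15 sin π/180 = 0.9744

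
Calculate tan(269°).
tan(269°) = 57.29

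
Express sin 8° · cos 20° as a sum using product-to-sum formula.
sin 8° cos 20° = (1/2)[sin(8°+20°) + sin(8°-20°)]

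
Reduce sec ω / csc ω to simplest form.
sec ω / csc ω = tan ω (using Reciprocal identities)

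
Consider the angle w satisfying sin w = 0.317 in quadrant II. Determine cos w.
cos w = ±√(1 - sin²w) = -0.9484 (negative in QII)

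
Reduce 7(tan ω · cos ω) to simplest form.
7(tan ω · cos ω) = 7(sin ω) (using Quotient identity)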